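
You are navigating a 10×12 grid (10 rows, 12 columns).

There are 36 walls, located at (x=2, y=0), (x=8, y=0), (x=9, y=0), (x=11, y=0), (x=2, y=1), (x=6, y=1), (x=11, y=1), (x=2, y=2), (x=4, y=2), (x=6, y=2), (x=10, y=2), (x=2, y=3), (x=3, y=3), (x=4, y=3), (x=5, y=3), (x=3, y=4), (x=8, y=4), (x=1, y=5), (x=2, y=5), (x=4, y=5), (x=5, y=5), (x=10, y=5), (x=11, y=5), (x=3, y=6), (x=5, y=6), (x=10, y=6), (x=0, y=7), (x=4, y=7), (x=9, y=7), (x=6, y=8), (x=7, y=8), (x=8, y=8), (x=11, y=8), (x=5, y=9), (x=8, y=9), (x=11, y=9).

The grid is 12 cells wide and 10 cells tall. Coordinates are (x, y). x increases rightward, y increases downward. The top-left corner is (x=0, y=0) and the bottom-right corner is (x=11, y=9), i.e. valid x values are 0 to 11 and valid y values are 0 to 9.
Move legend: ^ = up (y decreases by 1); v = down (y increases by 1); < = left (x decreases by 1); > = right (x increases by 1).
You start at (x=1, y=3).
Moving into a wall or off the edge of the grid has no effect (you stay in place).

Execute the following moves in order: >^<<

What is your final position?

Start: (x=1, y=3)
  > (right): blocked, stay at (x=1, y=3)
  ^ (up): (x=1, y=3) -> (x=1, y=2)
  < (left): (x=1, y=2) -> (x=0, y=2)
  < (left): blocked, stay at (x=0, y=2)
Final: (x=0, y=2)

Answer: Final position: (x=0, y=2)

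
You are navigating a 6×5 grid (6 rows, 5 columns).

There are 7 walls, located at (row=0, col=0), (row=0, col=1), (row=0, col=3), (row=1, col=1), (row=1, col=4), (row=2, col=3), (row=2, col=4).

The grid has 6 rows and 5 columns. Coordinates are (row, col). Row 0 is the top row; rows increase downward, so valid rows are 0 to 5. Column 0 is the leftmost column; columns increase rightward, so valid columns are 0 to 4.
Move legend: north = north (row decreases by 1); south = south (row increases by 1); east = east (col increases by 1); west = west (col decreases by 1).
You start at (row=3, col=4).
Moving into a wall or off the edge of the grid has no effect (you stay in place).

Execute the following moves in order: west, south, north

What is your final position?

Answer: Final position: (row=3, col=3)

Derivation:
Start: (row=3, col=4)
  west (west): (row=3, col=4) -> (row=3, col=3)
  south (south): (row=3, col=3) -> (row=4, col=3)
  north (north): (row=4, col=3) -> (row=3, col=3)
Final: (row=3, col=3)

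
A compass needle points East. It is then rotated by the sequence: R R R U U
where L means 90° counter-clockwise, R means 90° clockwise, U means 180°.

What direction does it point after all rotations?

Start: East
  R (right (90° clockwise)) -> South
  R (right (90° clockwise)) -> West
  R (right (90° clockwise)) -> North
  U (U-turn (180°)) -> South
  U (U-turn (180°)) -> North
Final: North

Answer: Final heading: North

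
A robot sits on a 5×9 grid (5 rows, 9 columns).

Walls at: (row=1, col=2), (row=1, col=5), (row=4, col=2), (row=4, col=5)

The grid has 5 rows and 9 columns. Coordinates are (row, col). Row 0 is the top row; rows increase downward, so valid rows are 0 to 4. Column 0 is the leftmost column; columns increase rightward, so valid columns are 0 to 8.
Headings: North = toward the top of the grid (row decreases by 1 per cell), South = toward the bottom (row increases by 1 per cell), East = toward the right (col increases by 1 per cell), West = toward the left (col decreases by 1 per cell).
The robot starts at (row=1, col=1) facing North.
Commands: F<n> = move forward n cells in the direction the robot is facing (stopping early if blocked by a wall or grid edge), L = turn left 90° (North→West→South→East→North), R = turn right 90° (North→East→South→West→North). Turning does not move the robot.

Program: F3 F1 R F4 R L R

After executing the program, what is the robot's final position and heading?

Answer: Final position: (row=0, col=5), facing South

Derivation:
Start: (row=1, col=1), facing North
  F3: move forward 1/3 (blocked), now at (row=0, col=1)
  F1: move forward 0/1 (blocked), now at (row=0, col=1)
  R: turn right, now facing East
  F4: move forward 4, now at (row=0, col=5)
  R: turn right, now facing South
  L: turn left, now facing East
  R: turn right, now facing South
Final: (row=0, col=5), facing South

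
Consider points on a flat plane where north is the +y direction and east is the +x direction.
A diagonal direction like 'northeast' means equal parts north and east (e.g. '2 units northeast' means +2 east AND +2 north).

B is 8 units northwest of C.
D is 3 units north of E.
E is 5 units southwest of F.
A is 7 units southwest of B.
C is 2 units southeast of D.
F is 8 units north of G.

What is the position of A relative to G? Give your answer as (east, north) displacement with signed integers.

Place G at the origin (east=0, north=0).
  F is 8 units north of G: delta (east=+0, north=+8); F at (east=0, north=8).
  E is 5 units southwest of F: delta (east=-5, north=-5); E at (east=-5, north=3).
  D is 3 units north of E: delta (east=+0, north=+3); D at (east=-5, north=6).
  C is 2 units southeast of D: delta (east=+2, north=-2); C at (east=-3, north=4).
  B is 8 units northwest of C: delta (east=-8, north=+8); B at (east=-11, north=12).
  A is 7 units southwest of B: delta (east=-7, north=-7); A at (east=-18, north=5).
Therefore A relative to G: (east=-18, north=5).

Answer: A is at (east=-18, north=5) relative to G.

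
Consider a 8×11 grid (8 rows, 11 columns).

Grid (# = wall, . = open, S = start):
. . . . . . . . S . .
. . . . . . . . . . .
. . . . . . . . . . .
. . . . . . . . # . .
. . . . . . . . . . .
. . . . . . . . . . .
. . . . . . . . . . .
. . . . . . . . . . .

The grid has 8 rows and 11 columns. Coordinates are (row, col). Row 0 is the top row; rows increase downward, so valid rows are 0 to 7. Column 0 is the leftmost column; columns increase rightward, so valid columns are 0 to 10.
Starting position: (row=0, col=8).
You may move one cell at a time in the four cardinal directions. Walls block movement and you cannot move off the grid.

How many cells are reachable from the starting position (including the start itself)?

BFS flood-fill from (row=0, col=8):
  Distance 0: (row=0, col=8)
  Distance 1: (row=0, col=7), (row=0, col=9), (row=1, col=8)
  Distance 2: (row=0, col=6), (row=0, col=10), (row=1, col=7), (row=1, col=9), (row=2, col=8)
  Distance 3: (row=0, col=5), (row=1, col=6), (row=1, col=10), (row=2, col=7), (row=2, col=9)
  Distance 4: (row=0, col=4), (row=1, col=5), (row=2, col=6), (row=2, col=10), (row=3, col=7), (row=3, col=9)
  Distance 5: (row=0, col=3), (row=1, col=4), (row=2, col=5), (row=3, col=6), (row=3, col=10), (row=4, col=7), (row=4, col=9)
  Distance 6: (row=0, col=2), (row=1, col=3), (row=2, col=4), (row=3, col=5), (row=4, col=6), (row=4, col=8), (row=4, col=10), (row=5, col=7), (row=5, col=9)
  Distance 7: (row=0, col=1), (row=1, col=2), (row=2, col=3), (row=3, col=4), (row=4, col=5), (row=5, col=6), (row=5, col=8), (row=5, col=10), (row=6, col=7), (row=6, col=9)
  Distance 8: (row=0, col=0), (row=1, col=1), (row=2, col=2), (row=3, col=3), (row=4, col=4), (row=5, col=5), (row=6, col=6), (row=6, col=8), (row=6, col=10), (row=7, col=7), (row=7, col=9)
  Distance 9: (row=1, col=0), (row=2, col=1), (row=3, col=2), (row=4, col=3), (row=5, col=4), (row=6, col=5), (row=7, col=6), (row=7, col=8), (row=7, col=10)
  Distance 10: (row=2, col=0), (row=3, col=1), (row=4, col=2), (row=5, col=3), (row=6, col=4), (row=7, col=5)
  Distance 11: (row=3, col=0), (row=4, col=1), (row=5, col=2), (row=6, col=3), (row=7, col=4)
  Distance 12: (row=4, col=0), (row=5, col=1), (row=6, col=2), (row=7, col=3)
  Distance 13: (row=5, col=0), (row=6, col=1), (row=7, col=2)
  Distance 14: (row=6, col=0), (row=7, col=1)
  Distance 15: (row=7, col=0)
Total reachable: 87 (grid has 87 open cells total)

Answer: Reachable cells: 87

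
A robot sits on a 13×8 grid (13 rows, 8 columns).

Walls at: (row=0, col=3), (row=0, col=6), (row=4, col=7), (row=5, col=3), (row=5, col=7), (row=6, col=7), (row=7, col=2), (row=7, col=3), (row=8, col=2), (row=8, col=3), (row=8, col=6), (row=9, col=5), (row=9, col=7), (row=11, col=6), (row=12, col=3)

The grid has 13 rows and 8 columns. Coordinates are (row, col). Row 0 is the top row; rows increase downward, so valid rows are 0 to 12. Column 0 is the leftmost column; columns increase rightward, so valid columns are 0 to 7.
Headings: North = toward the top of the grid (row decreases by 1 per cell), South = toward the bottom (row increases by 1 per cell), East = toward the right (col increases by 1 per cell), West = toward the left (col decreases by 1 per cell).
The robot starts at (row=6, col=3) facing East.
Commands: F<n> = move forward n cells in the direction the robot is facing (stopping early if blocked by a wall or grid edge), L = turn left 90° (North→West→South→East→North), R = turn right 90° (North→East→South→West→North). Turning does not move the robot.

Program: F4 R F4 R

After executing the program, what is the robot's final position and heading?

Start: (row=6, col=3), facing East
  F4: move forward 3/4 (blocked), now at (row=6, col=6)
  R: turn right, now facing South
  F4: move forward 1/4 (blocked), now at (row=7, col=6)
  R: turn right, now facing West
Final: (row=7, col=6), facing West

Answer: Final position: (row=7, col=6), facing West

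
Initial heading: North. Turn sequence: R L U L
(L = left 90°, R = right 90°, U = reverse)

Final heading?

Start: North
  R (right (90° clockwise)) -> East
  L (left (90° counter-clockwise)) -> North
  U (U-turn (180°)) -> South
  L (left (90° counter-clockwise)) -> East
Final: East

Answer: Final heading: East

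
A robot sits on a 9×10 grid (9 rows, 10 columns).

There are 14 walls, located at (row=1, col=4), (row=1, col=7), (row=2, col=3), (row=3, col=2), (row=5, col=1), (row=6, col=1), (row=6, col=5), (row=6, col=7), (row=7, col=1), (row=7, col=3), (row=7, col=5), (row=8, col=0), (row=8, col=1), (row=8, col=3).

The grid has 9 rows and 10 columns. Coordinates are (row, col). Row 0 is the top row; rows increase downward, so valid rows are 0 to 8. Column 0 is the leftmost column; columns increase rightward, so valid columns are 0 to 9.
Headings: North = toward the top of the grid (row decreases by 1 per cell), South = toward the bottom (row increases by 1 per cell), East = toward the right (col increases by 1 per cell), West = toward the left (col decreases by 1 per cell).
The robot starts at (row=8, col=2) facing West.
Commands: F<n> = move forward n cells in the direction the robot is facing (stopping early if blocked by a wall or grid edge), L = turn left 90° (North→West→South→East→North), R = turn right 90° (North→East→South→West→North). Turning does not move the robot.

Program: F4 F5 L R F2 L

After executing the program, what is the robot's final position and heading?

Answer: Final position: (row=8, col=2), facing South

Derivation:
Start: (row=8, col=2), facing West
  F4: move forward 0/4 (blocked), now at (row=8, col=2)
  F5: move forward 0/5 (blocked), now at (row=8, col=2)
  L: turn left, now facing South
  R: turn right, now facing West
  F2: move forward 0/2 (blocked), now at (row=8, col=2)
  L: turn left, now facing South
Final: (row=8, col=2), facing South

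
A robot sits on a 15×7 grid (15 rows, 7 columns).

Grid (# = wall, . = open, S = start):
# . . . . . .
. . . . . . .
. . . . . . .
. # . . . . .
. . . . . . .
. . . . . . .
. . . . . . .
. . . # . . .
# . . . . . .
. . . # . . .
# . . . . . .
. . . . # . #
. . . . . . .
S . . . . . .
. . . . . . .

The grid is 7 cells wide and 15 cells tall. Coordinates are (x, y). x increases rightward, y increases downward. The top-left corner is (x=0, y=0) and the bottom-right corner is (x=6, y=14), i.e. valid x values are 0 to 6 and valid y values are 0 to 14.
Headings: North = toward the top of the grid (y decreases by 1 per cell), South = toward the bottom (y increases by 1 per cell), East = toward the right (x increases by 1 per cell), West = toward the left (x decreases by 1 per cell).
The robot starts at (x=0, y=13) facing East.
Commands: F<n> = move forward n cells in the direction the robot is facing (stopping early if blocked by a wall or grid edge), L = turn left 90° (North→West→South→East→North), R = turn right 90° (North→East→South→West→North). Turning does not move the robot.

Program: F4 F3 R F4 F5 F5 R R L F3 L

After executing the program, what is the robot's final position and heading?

Start: (x=0, y=13), facing East
  F4: move forward 4, now at (x=4, y=13)
  F3: move forward 2/3 (blocked), now at (x=6, y=13)
  R: turn right, now facing South
  F4: move forward 1/4 (blocked), now at (x=6, y=14)
  F5: move forward 0/5 (blocked), now at (x=6, y=14)
  F5: move forward 0/5 (blocked), now at (x=6, y=14)
  R: turn right, now facing West
  R: turn right, now facing North
  L: turn left, now facing West
  F3: move forward 3, now at (x=3, y=14)
  L: turn left, now facing South
Final: (x=3, y=14), facing South

Answer: Final position: (x=3, y=14), facing South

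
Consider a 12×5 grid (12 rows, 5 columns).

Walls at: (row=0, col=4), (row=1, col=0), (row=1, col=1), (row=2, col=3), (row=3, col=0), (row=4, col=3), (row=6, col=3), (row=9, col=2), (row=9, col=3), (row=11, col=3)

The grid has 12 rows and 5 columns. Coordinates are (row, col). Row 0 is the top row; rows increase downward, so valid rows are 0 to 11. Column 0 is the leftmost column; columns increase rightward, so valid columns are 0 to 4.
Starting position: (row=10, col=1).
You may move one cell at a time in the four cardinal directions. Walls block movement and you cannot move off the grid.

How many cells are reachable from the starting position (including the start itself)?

BFS flood-fill from (row=10, col=1):
  Distance 0: (row=10, col=1)
  Distance 1: (row=9, col=1), (row=10, col=0), (row=10, col=2), (row=11, col=1)
  Distance 2: (row=8, col=1), (row=9, col=0), (row=10, col=3), (row=11, col=0), (row=11, col=2)
  Distance 3: (row=7, col=1), (row=8, col=0), (row=8, col=2), (row=10, col=4)
  Distance 4: (row=6, col=1), (row=7, col=0), (row=7, col=2), (row=8, col=3), (row=9, col=4), (row=11, col=4)
  Distance 5: (row=5, col=1), (row=6, col=0), (row=6, col=2), (row=7, col=3), (row=8, col=4)
  Distance 6: (row=4, col=1), (row=5, col=0), (row=5, col=2), (row=7, col=4)
  Distance 7: (row=3, col=1), (row=4, col=0), (row=4, col=2), (row=5, col=3), (row=6, col=4)
  Distance 8: (row=2, col=1), (row=3, col=2), (row=5, col=4)
  Distance 9: (row=2, col=0), (row=2, col=2), (row=3, col=3), (row=4, col=4)
  Distance 10: (row=1, col=2), (row=3, col=4)
  Distance 11: (row=0, col=2), (row=1, col=3), (row=2, col=4)
  Distance 12: (row=0, col=1), (row=0, col=3), (row=1, col=4)
  Distance 13: (row=0, col=0)
Total reachable: 50 (grid has 50 open cells total)

Answer: Reachable cells: 50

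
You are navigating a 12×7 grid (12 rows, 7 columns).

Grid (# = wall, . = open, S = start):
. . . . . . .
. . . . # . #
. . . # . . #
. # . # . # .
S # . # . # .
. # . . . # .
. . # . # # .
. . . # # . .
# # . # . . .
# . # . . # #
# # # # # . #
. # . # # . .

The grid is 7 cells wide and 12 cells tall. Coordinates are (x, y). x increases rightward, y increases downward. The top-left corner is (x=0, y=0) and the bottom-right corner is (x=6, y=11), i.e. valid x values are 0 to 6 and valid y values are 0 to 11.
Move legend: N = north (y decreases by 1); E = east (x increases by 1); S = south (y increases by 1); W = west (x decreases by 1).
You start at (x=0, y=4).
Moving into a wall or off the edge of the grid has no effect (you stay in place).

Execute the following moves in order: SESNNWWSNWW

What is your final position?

Answer: Final position: (x=0, y=4)

Derivation:
Start: (x=0, y=4)
  S (south): (x=0, y=4) -> (x=0, y=5)
  E (east): blocked, stay at (x=0, y=5)
  S (south): (x=0, y=5) -> (x=0, y=6)
  N (north): (x=0, y=6) -> (x=0, y=5)
  N (north): (x=0, y=5) -> (x=0, y=4)
  W (west): blocked, stay at (x=0, y=4)
  W (west): blocked, stay at (x=0, y=4)
  S (south): (x=0, y=4) -> (x=0, y=5)
  N (north): (x=0, y=5) -> (x=0, y=4)
  W (west): blocked, stay at (x=0, y=4)
  W (west): blocked, stay at (x=0, y=4)
Final: (x=0, y=4)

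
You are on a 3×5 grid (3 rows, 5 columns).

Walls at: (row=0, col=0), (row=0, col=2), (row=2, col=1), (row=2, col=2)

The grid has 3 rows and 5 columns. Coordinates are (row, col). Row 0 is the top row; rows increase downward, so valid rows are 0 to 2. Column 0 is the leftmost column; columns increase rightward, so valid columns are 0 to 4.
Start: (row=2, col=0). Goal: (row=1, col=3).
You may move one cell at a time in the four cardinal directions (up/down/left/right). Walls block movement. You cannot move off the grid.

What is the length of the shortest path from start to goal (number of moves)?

Answer: Shortest path length: 4

Derivation:
BFS from (row=2, col=0) until reaching (row=1, col=3):
  Distance 0: (row=2, col=0)
  Distance 1: (row=1, col=0)
  Distance 2: (row=1, col=1)
  Distance 3: (row=0, col=1), (row=1, col=2)
  Distance 4: (row=1, col=3)  <- goal reached here
One shortest path (4 moves): (row=2, col=0) -> (row=1, col=0) -> (row=1, col=1) -> (row=1, col=2) -> (row=1, col=3)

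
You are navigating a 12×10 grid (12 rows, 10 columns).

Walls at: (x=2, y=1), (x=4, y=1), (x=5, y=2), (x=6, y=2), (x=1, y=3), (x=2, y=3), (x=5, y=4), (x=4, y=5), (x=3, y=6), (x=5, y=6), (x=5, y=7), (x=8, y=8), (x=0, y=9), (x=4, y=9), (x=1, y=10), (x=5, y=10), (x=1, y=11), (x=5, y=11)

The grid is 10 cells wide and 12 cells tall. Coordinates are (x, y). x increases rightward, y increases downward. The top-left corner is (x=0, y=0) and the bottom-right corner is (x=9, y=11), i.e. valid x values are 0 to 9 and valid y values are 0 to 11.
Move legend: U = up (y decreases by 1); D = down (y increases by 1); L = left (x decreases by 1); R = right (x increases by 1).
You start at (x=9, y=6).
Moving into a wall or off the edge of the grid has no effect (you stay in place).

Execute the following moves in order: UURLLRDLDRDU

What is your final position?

Answer: Final position: (x=8, y=6)

Derivation:
Start: (x=9, y=6)
  U (up): (x=9, y=6) -> (x=9, y=5)
  U (up): (x=9, y=5) -> (x=9, y=4)
  R (right): blocked, stay at (x=9, y=4)
  L (left): (x=9, y=4) -> (x=8, y=4)
  L (left): (x=8, y=4) -> (x=7, y=4)
  R (right): (x=7, y=4) -> (x=8, y=4)
  D (down): (x=8, y=4) -> (x=8, y=5)
  L (left): (x=8, y=5) -> (x=7, y=5)
  D (down): (x=7, y=5) -> (x=7, y=6)
  R (right): (x=7, y=6) -> (x=8, y=6)
  D (down): (x=8, y=6) -> (x=8, y=7)
  U (up): (x=8, y=7) -> (x=8, y=6)
Final: (x=8, y=6)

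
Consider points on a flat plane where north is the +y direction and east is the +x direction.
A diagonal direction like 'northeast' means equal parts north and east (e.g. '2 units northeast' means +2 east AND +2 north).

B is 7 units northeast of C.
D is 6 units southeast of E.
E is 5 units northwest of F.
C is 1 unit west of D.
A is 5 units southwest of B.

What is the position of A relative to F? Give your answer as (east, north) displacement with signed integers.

Answer: A is at (east=2, north=1) relative to F.

Derivation:
Place F at the origin (east=0, north=0).
  E is 5 units northwest of F: delta (east=-5, north=+5); E at (east=-5, north=5).
  D is 6 units southeast of E: delta (east=+6, north=-6); D at (east=1, north=-1).
  C is 1 unit west of D: delta (east=-1, north=+0); C at (east=0, north=-1).
  B is 7 units northeast of C: delta (east=+7, north=+7); B at (east=7, north=6).
  A is 5 units southwest of B: delta (east=-5, north=-5); A at (east=2, north=1).
Therefore A relative to F: (east=2, north=1).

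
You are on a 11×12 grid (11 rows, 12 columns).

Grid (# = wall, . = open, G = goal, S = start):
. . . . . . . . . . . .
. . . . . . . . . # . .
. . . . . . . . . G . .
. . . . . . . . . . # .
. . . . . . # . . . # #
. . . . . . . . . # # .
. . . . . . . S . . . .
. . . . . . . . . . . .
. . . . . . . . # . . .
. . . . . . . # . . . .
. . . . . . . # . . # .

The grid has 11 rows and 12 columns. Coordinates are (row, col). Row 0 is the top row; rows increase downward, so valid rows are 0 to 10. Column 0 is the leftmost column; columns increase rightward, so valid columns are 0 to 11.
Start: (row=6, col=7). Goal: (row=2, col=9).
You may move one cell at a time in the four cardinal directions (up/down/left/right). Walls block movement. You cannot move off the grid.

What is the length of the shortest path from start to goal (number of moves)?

Answer: Shortest path length: 6

Derivation:
BFS from (row=6, col=7) until reaching (row=2, col=9):
  Distance 0: (row=6, col=7)
  Distance 1: (row=5, col=7), (row=6, col=6), (row=6, col=8), (row=7, col=7)
  Distance 2: (row=4, col=7), (row=5, col=6), (row=5, col=8), (row=6, col=5), (row=6, col=9), (row=7, col=6), (row=7, col=8), (row=8, col=7)
  Distance 3: (row=3, col=7), (row=4, col=8), (row=5, col=5), (row=6, col=4), (row=6, col=10), (row=7, col=5), (row=7, col=9), (row=8, col=6)
  Distance 4: (row=2, col=7), (row=3, col=6), (row=3, col=8), (row=4, col=5), (row=4, col=9), (row=5, col=4), (row=6, col=3), (row=6, col=11), (row=7, col=4), (row=7, col=10), (row=8, col=5), (row=8, col=9), (row=9, col=6)
  Distance 5: (row=1, col=7), (row=2, col=6), (row=2, col=8), (row=3, col=5), (row=3, col=9), (row=4, col=4), (row=5, col=3), (row=5, col=11), (row=6, col=2), (row=7, col=3), (row=7, col=11), (row=8, col=4), (row=8, col=10), (row=9, col=5), (row=9, col=9), (row=10, col=6)
  Distance 6: (row=0, col=7), (row=1, col=6), (row=1, col=8), (row=2, col=5), (row=2, col=9), (row=3, col=4), (row=4, col=3), (row=5, col=2), (row=6, col=1), (row=7, col=2), (row=8, col=3), (row=8, col=11), (row=9, col=4), (row=9, col=8), (row=9, col=10), (row=10, col=5), (row=10, col=9)  <- goal reached here
One shortest path (6 moves): (row=6, col=7) -> (row=6, col=8) -> (row=5, col=8) -> (row=4, col=8) -> (row=4, col=9) -> (row=3, col=9) -> (row=2, col=9)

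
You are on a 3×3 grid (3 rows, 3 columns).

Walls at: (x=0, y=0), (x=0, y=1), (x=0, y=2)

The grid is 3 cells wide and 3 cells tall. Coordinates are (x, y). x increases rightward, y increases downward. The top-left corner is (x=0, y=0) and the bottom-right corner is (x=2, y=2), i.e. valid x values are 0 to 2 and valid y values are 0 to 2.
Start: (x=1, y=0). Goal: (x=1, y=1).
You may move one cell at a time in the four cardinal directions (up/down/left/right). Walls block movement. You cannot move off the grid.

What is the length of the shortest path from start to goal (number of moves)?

BFS from (x=1, y=0) until reaching (x=1, y=1):
  Distance 0: (x=1, y=0)
  Distance 1: (x=2, y=0), (x=1, y=1)  <- goal reached here
One shortest path (1 moves): (x=1, y=0) -> (x=1, y=1)

Answer: Shortest path length: 1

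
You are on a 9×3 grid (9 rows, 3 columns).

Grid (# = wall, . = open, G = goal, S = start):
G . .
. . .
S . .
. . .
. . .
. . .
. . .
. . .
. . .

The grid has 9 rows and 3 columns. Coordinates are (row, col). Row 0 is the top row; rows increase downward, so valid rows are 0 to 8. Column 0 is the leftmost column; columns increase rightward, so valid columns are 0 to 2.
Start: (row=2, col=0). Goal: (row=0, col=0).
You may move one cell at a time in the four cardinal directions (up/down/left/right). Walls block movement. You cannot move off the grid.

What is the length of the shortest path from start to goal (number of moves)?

BFS from (row=2, col=0) until reaching (row=0, col=0):
  Distance 0: (row=2, col=0)
  Distance 1: (row=1, col=0), (row=2, col=1), (row=3, col=0)
  Distance 2: (row=0, col=0), (row=1, col=1), (row=2, col=2), (row=3, col=1), (row=4, col=0)  <- goal reached here
One shortest path (2 moves): (row=2, col=0) -> (row=1, col=0) -> (row=0, col=0)

Answer: Shortest path length: 2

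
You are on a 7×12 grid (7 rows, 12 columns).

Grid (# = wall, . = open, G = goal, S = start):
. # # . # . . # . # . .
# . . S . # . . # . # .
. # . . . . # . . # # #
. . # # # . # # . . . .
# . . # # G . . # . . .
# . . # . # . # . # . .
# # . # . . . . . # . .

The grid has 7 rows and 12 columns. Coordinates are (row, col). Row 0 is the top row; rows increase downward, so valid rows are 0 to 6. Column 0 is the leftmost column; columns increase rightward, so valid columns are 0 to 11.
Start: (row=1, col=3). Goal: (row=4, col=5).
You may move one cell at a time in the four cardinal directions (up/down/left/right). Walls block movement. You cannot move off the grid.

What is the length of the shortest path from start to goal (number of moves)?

Answer: Shortest path length: 5

Derivation:
BFS from (row=1, col=3) until reaching (row=4, col=5):
  Distance 0: (row=1, col=3)
  Distance 1: (row=0, col=3), (row=1, col=2), (row=1, col=4), (row=2, col=3)
  Distance 2: (row=1, col=1), (row=2, col=2), (row=2, col=4)
  Distance 3: (row=2, col=5)
  Distance 4: (row=3, col=5)
  Distance 5: (row=4, col=5)  <- goal reached here
One shortest path (5 moves): (row=1, col=3) -> (row=1, col=4) -> (row=2, col=4) -> (row=2, col=5) -> (row=3, col=5) -> (row=4, col=5)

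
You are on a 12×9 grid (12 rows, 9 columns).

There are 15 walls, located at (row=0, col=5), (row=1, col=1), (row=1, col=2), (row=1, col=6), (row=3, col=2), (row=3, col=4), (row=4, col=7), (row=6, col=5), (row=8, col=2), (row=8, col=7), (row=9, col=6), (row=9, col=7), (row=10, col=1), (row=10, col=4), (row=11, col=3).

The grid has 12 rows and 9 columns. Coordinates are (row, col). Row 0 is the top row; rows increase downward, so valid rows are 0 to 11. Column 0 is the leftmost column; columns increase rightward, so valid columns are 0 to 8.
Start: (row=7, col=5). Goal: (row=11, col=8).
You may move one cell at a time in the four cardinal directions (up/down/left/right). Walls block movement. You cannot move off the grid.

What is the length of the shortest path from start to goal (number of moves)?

Answer: Shortest path length: 7

Derivation:
BFS from (row=7, col=5) until reaching (row=11, col=8):
  Distance 0: (row=7, col=5)
  Distance 1: (row=7, col=4), (row=7, col=6), (row=8, col=5)
  Distance 2: (row=6, col=4), (row=6, col=6), (row=7, col=3), (row=7, col=7), (row=8, col=4), (row=8, col=6), (row=9, col=5)
  Distance 3: (row=5, col=4), (row=5, col=6), (row=6, col=3), (row=6, col=7), (row=7, col=2), (row=7, col=8), (row=8, col=3), (row=9, col=4), (row=10, col=5)
  Distance 4: (row=4, col=4), (row=4, col=6), (row=5, col=3), (row=5, col=5), (row=5, col=7), (row=6, col=2), (row=6, col=8), (row=7, col=1), (row=8, col=8), (row=9, col=3), (row=10, col=6), (row=11, col=5)
  Distance 5: (row=3, col=6), (row=4, col=3), (row=4, col=5), (row=5, col=2), (row=5, col=8), (row=6, col=1), (row=7, col=0), (row=8, col=1), (row=9, col=2), (row=9, col=8), (row=10, col=3), (row=10, col=7), (row=11, col=4), (row=11, col=6)
  Distance 6: (row=2, col=6), (row=3, col=3), (row=3, col=5), (row=3, col=7), (row=4, col=2), (row=4, col=8), (row=5, col=1), (row=6, col=0), (row=8, col=0), (row=9, col=1), (row=10, col=2), (row=10, col=8), (row=11, col=7)
  Distance 7: (row=2, col=3), (row=2, col=5), (row=2, col=7), (row=3, col=8), (row=4, col=1), (row=5, col=0), (row=9, col=0), (row=11, col=2), (row=11, col=8)  <- goal reached here
One shortest path (7 moves): (row=7, col=5) -> (row=7, col=6) -> (row=7, col=7) -> (row=7, col=8) -> (row=8, col=8) -> (row=9, col=8) -> (row=10, col=8) -> (row=11, col=8)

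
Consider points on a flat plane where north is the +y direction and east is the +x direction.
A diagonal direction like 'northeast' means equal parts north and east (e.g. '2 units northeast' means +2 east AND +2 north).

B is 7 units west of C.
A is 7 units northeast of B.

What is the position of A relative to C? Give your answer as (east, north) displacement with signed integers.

Answer: A is at (east=0, north=7) relative to C.

Derivation:
Place C at the origin (east=0, north=0).
  B is 7 units west of C: delta (east=-7, north=+0); B at (east=-7, north=0).
  A is 7 units northeast of B: delta (east=+7, north=+7); A at (east=0, north=7).
Therefore A relative to C: (east=0, north=7).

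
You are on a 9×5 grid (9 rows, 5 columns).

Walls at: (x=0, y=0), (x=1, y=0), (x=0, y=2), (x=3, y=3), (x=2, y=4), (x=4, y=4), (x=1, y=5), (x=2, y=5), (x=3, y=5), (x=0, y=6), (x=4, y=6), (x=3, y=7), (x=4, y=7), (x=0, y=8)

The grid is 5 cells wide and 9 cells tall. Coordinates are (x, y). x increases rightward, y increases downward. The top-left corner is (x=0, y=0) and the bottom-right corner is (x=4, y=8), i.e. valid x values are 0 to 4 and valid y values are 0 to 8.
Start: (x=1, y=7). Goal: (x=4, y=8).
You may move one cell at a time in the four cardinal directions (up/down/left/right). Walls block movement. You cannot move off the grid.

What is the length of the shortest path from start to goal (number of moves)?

Answer: Shortest path length: 4

Derivation:
BFS from (x=1, y=7) until reaching (x=4, y=8):
  Distance 0: (x=1, y=7)
  Distance 1: (x=1, y=6), (x=0, y=7), (x=2, y=7), (x=1, y=8)
  Distance 2: (x=2, y=6), (x=2, y=8)
  Distance 3: (x=3, y=6), (x=3, y=8)
  Distance 4: (x=4, y=8)  <- goal reached here
One shortest path (4 moves): (x=1, y=7) -> (x=2, y=7) -> (x=2, y=8) -> (x=3, y=8) -> (x=4, y=8)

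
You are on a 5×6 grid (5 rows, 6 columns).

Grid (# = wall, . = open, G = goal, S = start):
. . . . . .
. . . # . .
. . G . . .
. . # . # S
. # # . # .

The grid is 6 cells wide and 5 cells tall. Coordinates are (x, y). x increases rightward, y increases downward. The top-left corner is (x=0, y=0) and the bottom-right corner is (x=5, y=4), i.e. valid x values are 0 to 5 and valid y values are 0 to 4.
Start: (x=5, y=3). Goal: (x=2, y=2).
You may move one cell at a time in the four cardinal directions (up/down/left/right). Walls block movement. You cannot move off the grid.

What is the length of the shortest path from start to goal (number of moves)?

BFS from (x=5, y=3) until reaching (x=2, y=2):
  Distance 0: (x=5, y=3)
  Distance 1: (x=5, y=2), (x=5, y=4)
  Distance 2: (x=5, y=1), (x=4, y=2)
  Distance 3: (x=5, y=0), (x=4, y=1), (x=3, y=2)
  Distance 4: (x=4, y=0), (x=2, y=2), (x=3, y=3)  <- goal reached here
One shortest path (4 moves): (x=5, y=3) -> (x=5, y=2) -> (x=4, y=2) -> (x=3, y=2) -> (x=2, y=2)

Answer: Shortest path length: 4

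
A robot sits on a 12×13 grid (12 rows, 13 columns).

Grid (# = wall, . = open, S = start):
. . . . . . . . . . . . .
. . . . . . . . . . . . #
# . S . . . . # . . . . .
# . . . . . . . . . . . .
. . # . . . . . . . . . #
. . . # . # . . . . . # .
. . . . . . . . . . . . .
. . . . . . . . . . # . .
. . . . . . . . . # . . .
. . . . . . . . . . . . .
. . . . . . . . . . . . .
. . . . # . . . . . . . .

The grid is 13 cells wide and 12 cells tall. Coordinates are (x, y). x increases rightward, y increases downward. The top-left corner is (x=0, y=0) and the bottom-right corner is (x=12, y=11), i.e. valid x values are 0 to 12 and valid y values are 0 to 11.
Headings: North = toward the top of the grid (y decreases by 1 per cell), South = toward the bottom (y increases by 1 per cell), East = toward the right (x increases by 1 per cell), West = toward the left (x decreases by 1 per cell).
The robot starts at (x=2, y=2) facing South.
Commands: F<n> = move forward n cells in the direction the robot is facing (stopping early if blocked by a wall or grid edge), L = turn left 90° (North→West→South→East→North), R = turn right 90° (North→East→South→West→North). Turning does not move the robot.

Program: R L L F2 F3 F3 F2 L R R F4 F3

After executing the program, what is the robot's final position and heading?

Start: (x=2, y=2), facing South
  R: turn right, now facing West
  L: turn left, now facing South
  L: turn left, now facing East
  F2: move forward 2, now at (x=4, y=2)
  F3: move forward 2/3 (blocked), now at (x=6, y=2)
  F3: move forward 0/3 (blocked), now at (x=6, y=2)
  F2: move forward 0/2 (blocked), now at (x=6, y=2)
  L: turn left, now facing North
  R: turn right, now facing East
  R: turn right, now facing South
  F4: move forward 4, now at (x=6, y=6)
  F3: move forward 3, now at (x=6, y=9)
Final: (x=6, y=9), facing South

Answer: Final position: (x=6, y=9), facing South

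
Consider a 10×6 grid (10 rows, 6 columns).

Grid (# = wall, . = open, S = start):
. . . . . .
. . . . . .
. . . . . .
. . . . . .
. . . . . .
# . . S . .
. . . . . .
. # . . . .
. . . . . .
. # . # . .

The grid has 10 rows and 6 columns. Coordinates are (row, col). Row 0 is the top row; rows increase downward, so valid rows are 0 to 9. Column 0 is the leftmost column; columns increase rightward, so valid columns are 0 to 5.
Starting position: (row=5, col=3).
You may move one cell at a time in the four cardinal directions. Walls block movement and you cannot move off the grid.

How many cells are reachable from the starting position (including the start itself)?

BFS flood-fill from (row=5, col=3):
  Distance 0: (row=5, col=3)
  Distance 1: (row=4, col=3), (row=5, col=2), (row=5, col=4), (row=6, col=3)
  Distance 2: (row=3, col=3), (row=4, col=2), (row=4, col=4), (row=5, col=1), (row=5, col=5), (row=6, col=2), (row=6, col=4), (row=7, col=3)
  Distance 3: (row=2, col=3), (row=3, col=2), (row=3, col=4), (row=4, col=1), (row=4, col=5), (row=6, col=1), (row=6, col=5), (row=7, col=2), (row=7, col=4), (row=8, col=3)
  Distance 4: (row=1, col=3), (row=2, col=2), (row=2, col=4), (row=3, col=1), (row=3, col=5), (row=4, col=0), (row=6, col=0), (row=7, col=5), (row=8, col=2), (row=8, col=4)
  Distance 5: (row=0, col=3), (row=1, col=2), (row=1, col=4), (row=2, col=1), (row=2, col=5), (row=3, col=0), (row=7, col=0), (row=8, col=1), (row=8, col=5), (row=9, col=2), (row=9, col=4)
  Distance 6: (row=0, col=2), (row=0, col=4), (row=1, col=1), (row=1, col=5), (row=2, col=0), (row=8, col=0), (row=9, col=5)
  Distance 7: (row=0, col=1), (row=0, col=5), (row=1, col=0), (row=9, col=0)
  Distance 8: (row=0, col=0)
Total reachable: 56 (grid has 56 open cells total)

Answer: Reachable cells: 56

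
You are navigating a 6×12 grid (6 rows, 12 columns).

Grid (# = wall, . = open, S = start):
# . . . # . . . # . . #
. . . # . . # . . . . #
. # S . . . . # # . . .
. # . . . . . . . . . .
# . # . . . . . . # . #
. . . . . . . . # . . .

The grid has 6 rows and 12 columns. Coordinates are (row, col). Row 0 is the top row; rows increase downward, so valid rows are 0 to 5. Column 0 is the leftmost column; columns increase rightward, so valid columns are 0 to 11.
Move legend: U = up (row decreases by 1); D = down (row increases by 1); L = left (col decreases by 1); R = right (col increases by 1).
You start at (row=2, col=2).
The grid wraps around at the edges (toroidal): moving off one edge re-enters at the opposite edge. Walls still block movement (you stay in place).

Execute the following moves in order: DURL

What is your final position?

Answer: Final position: (row=2, col=2)

Derivation:
Start: (row=2, col=2)
  D (down): (row=2, col=2) -> (row=3, col=2)
  U (up): (row=3, col=2) -> (row=2, col=2)
  R (right): (row=2, col=2) -> (row=2, col=3)
  L (left): (row=2, col=3) -> (row=2, col=2)
Final: (row=2, col=2)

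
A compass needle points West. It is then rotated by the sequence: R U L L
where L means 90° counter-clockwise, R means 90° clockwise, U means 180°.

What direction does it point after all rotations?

Start: West
  R (right (90° clockwise)) -> North
  U (U-turn (180°)) -> South
  L (left (90° counter-clockwise)) -> East
  L (left (90° counter-clockwise)) -> North
Final: North

Answer: Final heading: North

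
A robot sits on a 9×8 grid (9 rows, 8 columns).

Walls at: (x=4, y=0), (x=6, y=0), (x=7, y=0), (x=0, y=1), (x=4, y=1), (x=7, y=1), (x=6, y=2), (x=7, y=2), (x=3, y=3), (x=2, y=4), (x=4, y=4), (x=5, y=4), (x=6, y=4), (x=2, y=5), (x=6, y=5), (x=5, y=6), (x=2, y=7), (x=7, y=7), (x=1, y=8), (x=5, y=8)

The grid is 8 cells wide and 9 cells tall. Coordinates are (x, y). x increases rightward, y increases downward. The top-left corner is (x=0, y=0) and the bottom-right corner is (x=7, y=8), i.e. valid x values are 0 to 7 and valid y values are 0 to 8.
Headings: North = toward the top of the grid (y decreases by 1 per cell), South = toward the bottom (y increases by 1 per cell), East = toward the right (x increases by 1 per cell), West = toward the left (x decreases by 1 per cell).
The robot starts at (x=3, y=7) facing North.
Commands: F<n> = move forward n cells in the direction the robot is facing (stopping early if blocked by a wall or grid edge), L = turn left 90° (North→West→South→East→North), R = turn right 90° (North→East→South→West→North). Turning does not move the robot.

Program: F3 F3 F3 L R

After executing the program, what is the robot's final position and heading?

Start: (x=3, y=7), facing North
  F3: move forward 3, now at (x=3, y=4)
  F3: move forward 0/3 (blocked), now at (x=3, y=4)
  F3: move forward 0/3 (blocked), now at (x=3, y=4)
  L: turn left, now facing West
  R: turn right, now facing North
Final: (x=3, y=4), facing North

Answer: Final position: (x=3, y=4), facing North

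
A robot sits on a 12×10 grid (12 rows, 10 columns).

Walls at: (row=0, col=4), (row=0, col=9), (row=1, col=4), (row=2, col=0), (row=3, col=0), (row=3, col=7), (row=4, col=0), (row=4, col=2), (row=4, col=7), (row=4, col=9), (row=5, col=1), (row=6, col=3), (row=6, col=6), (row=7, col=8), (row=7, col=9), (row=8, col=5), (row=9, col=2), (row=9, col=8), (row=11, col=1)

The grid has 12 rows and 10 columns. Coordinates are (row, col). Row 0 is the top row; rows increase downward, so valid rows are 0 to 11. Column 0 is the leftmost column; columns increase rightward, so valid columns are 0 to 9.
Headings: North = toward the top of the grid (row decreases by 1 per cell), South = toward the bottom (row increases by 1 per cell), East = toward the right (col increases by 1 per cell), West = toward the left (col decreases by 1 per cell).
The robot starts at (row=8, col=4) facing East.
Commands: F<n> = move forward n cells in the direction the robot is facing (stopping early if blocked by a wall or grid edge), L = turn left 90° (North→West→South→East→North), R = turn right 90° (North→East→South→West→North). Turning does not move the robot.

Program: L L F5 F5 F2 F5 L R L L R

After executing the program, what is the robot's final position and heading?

Answer: Final position: (row=8, col=0), facing South

Derivation:
Start: (row=8, col=4), facing East
  L: turn left, now facing North
  L: turn left, now facing West
  F5: move forward 4/5 (blocked), now at (row=8, col=0)
  F5: move forward 0/5 (blocked), now at (row=8, col=0)
  F2: move forward 0/2 (blocked), now at (row=8, col=0)
  F5: move forward 0/5 (blocked), now at (row=8, col=0)
  L: turn left, now facing South
  R: turn right, now facing West
  L: turn left, now facing South
  L: turn left, now facing East
  R: turn right, now facing South
Final: (row=8, col=0), facing South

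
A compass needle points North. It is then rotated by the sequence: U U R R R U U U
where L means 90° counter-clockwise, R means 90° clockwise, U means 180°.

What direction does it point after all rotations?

Start: North
  U (U-turn (180°)) -> South
  U (U-turn (180°)) -> North
  R (right (90° clockwise)) -> East
  R (right (90° clockwise)) -> South
  R (right (90° clockwise)) -> West
  U (U-turn (180°)) -> East
  U (U-turn (180°)) -> West
  U (U-turn (180°)) -> East
Final: East

Answer: Final heading: East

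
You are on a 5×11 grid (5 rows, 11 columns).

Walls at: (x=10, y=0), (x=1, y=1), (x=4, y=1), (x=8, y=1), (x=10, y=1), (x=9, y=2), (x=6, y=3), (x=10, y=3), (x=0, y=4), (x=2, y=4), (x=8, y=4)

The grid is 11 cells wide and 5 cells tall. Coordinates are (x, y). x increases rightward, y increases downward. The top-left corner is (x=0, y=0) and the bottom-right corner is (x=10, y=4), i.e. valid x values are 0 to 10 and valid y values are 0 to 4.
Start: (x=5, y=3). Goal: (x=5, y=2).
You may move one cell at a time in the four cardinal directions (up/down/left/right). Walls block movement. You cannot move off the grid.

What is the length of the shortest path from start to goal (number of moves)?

Answer: Shortest path length: 1

Derivation:
BFS from (x=5, y=3) until reaching (x=5, y=2):
  Distance 0: (x=5, y=3)
  Distance 1: (x=5, y=2), (x=4, y=3), (x=5, y=4)  <- goal reached here
One shortest path (1 moves): (x=5, y=3) -> (x=5, y=2)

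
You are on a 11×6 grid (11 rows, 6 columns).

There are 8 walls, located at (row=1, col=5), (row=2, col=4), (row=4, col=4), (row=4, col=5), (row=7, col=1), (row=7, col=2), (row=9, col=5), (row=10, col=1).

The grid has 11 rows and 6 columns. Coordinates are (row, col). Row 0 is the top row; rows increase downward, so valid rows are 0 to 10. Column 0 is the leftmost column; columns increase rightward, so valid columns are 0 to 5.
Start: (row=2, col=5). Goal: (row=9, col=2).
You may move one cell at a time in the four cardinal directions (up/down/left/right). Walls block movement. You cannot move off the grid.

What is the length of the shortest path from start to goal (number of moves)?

Answer: Shortest path length: 10

Derivation:
BFS from (row=2, col=5) until reaching (row=9, col=2):
  Distance 0: (row=2, col=5)
  Distance 1: (row=3, col=5)
  Distance 2: (row=3, col=4)
  Distance 3: (row=3, col=3)
  Distance 4: (row=2, col=3), (row=3, col=2), (row=4, col=3)
  Distance 5: (row=1, col=3), (row=2, col=2), (row=3, col=1), (row=4, col=2), (row=5, col=3)
  Distance 6: (row=0, col=3), (row=1, col=2), (row=1, col=4), (row=2, col=1), (row=3, col=0), (row=4, col=1), (row=5, col=2), (row=5, col=4), (row=6, col=3)
  Distance 7: (row=0, col=2), (row=0, col=4), (row=1, col=1), (row=2, col=0), (row=4, col=0), (row=5, col=1), (row=5, col=5), (row=6, col=2), (row=6, col=4), (row=7, col=3)
  Distance 8: (row=0, col=1), (row=0, col=5), (row=1, col=0), (row=5, col=0), (row=6, col=1), (row=6, col=5), (row=7, col=4), (row=8, col=3)
  Distance 9: (row=0, col=0), (row=6, col=0), (row=7, col=5), (row=8, col=2), (row=8, col=4), (row=9, col=3)
  Distance 10: (row=7, col=0), (row=8, col=1), (row=8, col=5), (row=9, col=2), (row=9, col=4), (row=10, col=3)  <- goal reached here
One shortest path (10 moves): (row=2, col=5) -> (row=3, col=5) -> (row=3, col=4) -> (row=3, col=3) -> (row=4, col=3) -> (row=5, col=3) -> (row=6, col=3) -> (row=7, col=3) -> (row=8, col=3) -> (row=8, col=2) -> (row=9, col=2)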